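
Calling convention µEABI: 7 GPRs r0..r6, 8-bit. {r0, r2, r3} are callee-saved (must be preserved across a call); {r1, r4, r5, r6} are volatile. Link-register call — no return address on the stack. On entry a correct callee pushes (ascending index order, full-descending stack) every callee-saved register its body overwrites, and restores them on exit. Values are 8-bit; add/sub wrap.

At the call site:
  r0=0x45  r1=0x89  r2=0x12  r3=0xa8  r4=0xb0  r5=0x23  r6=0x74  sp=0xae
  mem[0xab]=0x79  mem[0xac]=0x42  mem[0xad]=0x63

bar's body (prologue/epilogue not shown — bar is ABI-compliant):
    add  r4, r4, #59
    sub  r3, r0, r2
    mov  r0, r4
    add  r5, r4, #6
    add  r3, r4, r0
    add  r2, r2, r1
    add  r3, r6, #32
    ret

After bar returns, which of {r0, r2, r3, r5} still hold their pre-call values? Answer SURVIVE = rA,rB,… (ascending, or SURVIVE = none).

prologue: push r0 → mem[0xad]=0x45, sp=0xad
prologue: push r2 → mem[0xac]=0x12, sp=0xac
prologue: push r3 → mem[0xab]=0xa8, sp=0xab
body[0] add  r4, r4, #59 → r4=0xeb
body[1] sub  r3, r0, r2 → r3=0x33
body[2] mov  r0, r4 → r0=0xeb
body[3] add  r5, r4, #6 → r5=0xf1
body[4] add  r3, r4, r0 → r3=0xd6
body[5] add  r2, r2, r1 → r2=0x9b
body[6] add  r3, r6, #32 → r3=0x94
epilogue: pop r3=0xa8, sp=0xac
epilogue: pop r2=0x12, sp=0xad
epilogue: pop r0=0x45, sp=0xae
r0: callee-saved, written=True
r2: callee-saved, written=True
r3: callee-saved, written=True
r5: caller-saved, written=True

SURVIVE = r0,r2,r3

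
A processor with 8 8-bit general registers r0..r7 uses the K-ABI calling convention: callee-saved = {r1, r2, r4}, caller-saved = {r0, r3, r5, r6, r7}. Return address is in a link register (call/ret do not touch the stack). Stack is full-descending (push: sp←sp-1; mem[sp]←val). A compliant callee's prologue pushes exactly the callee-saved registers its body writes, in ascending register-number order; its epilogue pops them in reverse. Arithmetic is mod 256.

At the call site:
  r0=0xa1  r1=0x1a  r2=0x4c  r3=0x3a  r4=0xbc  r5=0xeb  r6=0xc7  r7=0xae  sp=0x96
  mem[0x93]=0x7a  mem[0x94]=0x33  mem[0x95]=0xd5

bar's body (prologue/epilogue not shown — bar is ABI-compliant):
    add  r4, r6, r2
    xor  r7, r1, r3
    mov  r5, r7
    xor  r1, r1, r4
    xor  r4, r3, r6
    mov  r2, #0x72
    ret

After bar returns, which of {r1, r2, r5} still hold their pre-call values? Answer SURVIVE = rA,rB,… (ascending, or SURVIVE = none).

prologue: push r1 -> mem[0x95]=0x1a, sp=0x95
prologue: push r2 -> mem[0x94]=0x4c, sp=0x94
prologue: push r4 -> mem[0x93]=0xbc, sp=0x93
body[0] add  r4, r6, r2 -> r4=0x13
body[1] xor  r7, r1, r3 -> r7=0x20
body[2] mov  r5, r7 -> r5=0x20
body[3] xor  r1, r1, r4 -> r1=0x09
body[4] xor  r4, r3, r6 -> r4=0xfd
body[5] mov  r2, #0x72 -> r2=0x72
epilogue: pop r4=0xbc, sp=0x94
epilogue: pop r2=0x4c, sp=0x95
epilogue: pop r1=0x1a, sp=0x96
r1: callee-saved, written=True
r2: callee-saved, written=True
r5: caller-saved, written=True

SURVIVE = r1,r2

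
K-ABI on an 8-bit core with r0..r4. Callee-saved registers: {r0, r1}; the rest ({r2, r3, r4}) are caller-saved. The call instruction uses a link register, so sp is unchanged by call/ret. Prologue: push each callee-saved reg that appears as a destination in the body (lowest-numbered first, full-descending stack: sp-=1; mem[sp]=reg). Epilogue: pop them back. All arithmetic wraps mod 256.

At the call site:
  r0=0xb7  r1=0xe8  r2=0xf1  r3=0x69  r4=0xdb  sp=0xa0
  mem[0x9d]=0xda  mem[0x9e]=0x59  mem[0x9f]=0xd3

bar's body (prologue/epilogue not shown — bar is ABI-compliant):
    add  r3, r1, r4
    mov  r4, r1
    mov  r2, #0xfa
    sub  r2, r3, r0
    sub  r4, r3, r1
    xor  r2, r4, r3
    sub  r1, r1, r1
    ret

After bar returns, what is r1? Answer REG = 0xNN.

prologue: push r1 → mem[0x9f]=0xe8, sp=0x9f
body[0] add  r3, r1, r4 → r3=0xc3
body[1] mov  r4, r1 → r4=0xe8
body[2] mov  r2, #0xfa → r2=0xfa
body[3] sub  r2, r3, r0 → r2=0x0c
body[4] sub  r4, r3, r1 → r4=0xdb
body[5] xor  r2, r4, r3 → r2=0x18
body[6] sub  r1, r1, r1 → r1=0x00
epilogue: pop r1=0xe8, sp=0xa0
r1 is callee-saved → restored

REG = 0xe8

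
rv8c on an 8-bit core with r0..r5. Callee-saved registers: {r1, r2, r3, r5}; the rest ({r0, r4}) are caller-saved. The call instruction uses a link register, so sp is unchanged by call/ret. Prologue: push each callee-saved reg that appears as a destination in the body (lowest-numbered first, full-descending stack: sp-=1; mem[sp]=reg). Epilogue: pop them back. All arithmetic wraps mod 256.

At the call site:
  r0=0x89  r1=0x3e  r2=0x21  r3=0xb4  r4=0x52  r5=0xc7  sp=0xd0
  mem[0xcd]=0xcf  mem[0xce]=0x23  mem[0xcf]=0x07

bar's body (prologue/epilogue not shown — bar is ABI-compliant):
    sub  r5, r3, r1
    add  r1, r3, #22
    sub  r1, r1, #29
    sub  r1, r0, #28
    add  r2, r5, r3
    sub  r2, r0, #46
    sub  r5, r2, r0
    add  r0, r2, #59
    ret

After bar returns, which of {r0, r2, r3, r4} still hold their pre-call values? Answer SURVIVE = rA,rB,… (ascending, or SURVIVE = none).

prologue: push r1 → mem[0xcf]=0x3e, sp=0xcf
prologue: push r2 → mem[0xce]=0x21, sp=0xce
prologue: push r5 → mem[0xcd]=0xc7, sp=0xcd
body[0] sub  r5, r3, r1 → r5=0x76
body[1] add  r1, r3, #22 → r1=0xca
body[2] sub  r1, r1, #29 → r1=0xad
body[3] sub  r1, r0, #28 → r1=0x6d
body[4] add  r2, r5, r3 → r2=0x2a
body[5] sub  r2, r0, #46 → r2=0x5b
body[6] sub  r5, r2, r0 → r5=0xd2
body[7] add  r0, r2, #59 → r0=0x96
epilogue: pop r5=0xc7, sp=0xce
epilogue: pop r2=0x21, sp=0xcf
epilogue: pop r1=0x3e, sp=0xd0
r0: caller-saved, written=True
r2: callee-saved, written=True
r3: callee-saved, written=False
r4: caller-saved, written=False

SURVIVE = r2,r3,r4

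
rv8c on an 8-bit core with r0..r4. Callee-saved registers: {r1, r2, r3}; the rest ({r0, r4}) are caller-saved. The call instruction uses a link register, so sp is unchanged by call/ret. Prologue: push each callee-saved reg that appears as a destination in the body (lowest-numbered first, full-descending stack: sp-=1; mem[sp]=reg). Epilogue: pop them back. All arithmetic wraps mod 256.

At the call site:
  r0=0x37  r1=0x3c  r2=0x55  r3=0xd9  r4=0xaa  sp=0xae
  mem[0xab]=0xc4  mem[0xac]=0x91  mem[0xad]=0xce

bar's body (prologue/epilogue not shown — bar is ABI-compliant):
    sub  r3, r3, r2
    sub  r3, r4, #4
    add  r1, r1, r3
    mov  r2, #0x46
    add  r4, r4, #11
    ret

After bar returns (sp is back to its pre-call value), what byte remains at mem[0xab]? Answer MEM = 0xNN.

MEM = 0xd9

prologue: push r1 -> mem[0xad]=0x3c, sp=0xad
prologue: push r2 -> mem[0xac]=0x55, sp=0xac
prologue: push r3 -> mem[0xab]=0xd9, sp=0xab
body[0] sub  r3, r3, r2 -> r3=0x84
body[1] sub  r3, r4, #4 -> r3=0xa6
body[2] add  r1, r1, r3 -> r1=0xe2
body[3] mov  r2, #0x46 -> r2=0x46
body[4] add  r4, r4, #11 -> r4=0xb5
epilogue: pop r3=0xd9, sp=0xac
epilogue: pop r2=0x55, sp=0xad
epilogue: pop r1=0x3c, sp=0xae
prologue pushed ['r1', 'r2', 'r3'] at ['0xad', '0xac', '0xab']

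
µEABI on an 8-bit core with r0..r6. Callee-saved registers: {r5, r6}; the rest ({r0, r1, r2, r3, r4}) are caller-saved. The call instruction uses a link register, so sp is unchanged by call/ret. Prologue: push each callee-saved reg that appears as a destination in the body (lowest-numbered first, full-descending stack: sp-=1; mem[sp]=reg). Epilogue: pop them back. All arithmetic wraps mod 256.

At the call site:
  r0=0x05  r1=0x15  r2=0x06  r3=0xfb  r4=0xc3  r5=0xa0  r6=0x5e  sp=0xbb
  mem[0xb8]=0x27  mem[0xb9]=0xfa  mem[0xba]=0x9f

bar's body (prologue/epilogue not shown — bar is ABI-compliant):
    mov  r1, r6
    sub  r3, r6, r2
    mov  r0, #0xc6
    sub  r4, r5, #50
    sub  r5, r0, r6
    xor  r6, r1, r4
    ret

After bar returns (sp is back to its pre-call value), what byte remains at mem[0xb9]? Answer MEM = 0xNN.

prologue: push r5 -> mem[0xba]=0xa0, sp=0xba
prologue: push r6 -> mem[0xb9]=0x5e, sp=0xb9
body[0] mov  r1, r6 -> r1=0x5e
body[1] sub  r3, r6, r2 -> r3=0x58
body[2] mov  r0, #0xc6 -> r0=0xc6
body[3] sub  r4, r5, #50 -> r4=0x6e
body[4] sub  r5, r0, r6 -> r5=0x68
body[5] xor  r6, r1, r4 -> r6=0x30
epilogue: pop r6=0x5e, sp=0xba
epilogue: pop r5=0xa0, sp=0xbb
prologue pushed ['r5', 'r6'] at ['0xba', '0xb9']

MEM = 0x5e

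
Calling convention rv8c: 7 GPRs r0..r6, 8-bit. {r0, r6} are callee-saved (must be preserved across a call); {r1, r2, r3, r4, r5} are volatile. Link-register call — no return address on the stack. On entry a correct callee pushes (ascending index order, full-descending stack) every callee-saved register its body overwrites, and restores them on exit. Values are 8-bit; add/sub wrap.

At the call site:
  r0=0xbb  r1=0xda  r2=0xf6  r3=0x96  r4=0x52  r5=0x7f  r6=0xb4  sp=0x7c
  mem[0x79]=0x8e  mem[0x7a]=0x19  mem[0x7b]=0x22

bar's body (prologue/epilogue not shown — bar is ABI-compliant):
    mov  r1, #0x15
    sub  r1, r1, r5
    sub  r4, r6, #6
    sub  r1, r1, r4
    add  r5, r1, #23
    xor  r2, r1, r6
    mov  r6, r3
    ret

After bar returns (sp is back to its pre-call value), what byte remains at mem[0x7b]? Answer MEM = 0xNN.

MEM = 0xb4

prologue: push r6 → mem[0x7b]=0xb4, sp=0x7b
body[0] mov  r1, #0x15 → r1=0x15
body[1] sub  r1, r1, r5 → r1=0x96
body[2] sub  r4, r6, #6 → r4=0xae
body[3] sub  r1, r1, r4 → r1=0xe8
body[4] add  r5, r1, #23 → r5=0xff
body[5] xor  r2, r1, r6 → r2=0x5c
body[6] mov  r6, r3 → r6=0x96
epilogue: pop r6=0xb4, sp=0x7c
prologue pushed ['r6'] at ['0x7b']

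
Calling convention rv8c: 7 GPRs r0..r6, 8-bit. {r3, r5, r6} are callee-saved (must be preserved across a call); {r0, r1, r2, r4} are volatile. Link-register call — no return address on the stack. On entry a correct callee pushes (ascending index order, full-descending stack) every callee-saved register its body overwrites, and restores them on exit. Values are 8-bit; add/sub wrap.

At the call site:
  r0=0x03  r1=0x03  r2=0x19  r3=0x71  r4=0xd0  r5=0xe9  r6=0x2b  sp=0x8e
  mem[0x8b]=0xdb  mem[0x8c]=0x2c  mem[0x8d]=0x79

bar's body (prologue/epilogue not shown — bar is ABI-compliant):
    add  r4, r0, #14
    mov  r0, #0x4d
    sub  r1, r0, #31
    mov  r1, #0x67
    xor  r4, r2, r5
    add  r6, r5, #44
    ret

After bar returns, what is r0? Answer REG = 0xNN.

prologue: push r6 → mem[0x8d]=0x2b, sp=0x8d
body[0] add  r4, r0, #14 → r4=0x11
body[1] mov  r0, #0x4d → r0=0x4d
body[2] sub  r1, r0, #31 → r1=0x2e
body[3] mov  r1, #0x67 → r1=0x67
body[4] xor  r4, r2, r5 → r4=0xf0
body[5] add  r6, r5, #44 → r6=0x15
epilogue: pop r6=0x2b, sp=0x8e
r0 is caller-saved → body value

REG = 0x4d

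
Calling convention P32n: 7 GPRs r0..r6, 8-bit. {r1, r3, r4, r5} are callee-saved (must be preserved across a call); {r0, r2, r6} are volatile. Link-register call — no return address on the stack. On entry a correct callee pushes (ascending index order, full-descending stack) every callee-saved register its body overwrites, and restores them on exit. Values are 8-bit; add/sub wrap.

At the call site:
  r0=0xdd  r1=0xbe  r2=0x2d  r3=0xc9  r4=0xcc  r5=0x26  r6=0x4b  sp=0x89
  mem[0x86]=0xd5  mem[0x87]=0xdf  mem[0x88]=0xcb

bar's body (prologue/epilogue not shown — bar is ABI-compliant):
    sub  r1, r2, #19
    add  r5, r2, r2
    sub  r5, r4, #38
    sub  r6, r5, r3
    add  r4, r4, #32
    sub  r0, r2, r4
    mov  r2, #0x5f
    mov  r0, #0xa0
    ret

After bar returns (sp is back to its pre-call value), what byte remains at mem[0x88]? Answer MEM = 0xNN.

MEM = 0xbe

prologue: push r1 -> mem[0x88]=0xbe, sp=0x88
prologue: push r4 -> mem[0x87]=0xcc, sp=0x87
prologue: push r5 -> mem[0x86]=0x26, sp=0x86
body[0] sub  r1, r2, #19 -> r1=0x1a
body[1] add  r5, r2, r2 -> r5=0x5a
body[2] sub  r5, r4, #38 -> r5=0xa6
body[3] sub  r6, r5, r3 -> r6=0xdd
body[4] add  r4, r4, #32 -> r4=0xec
body[5] sub  r0, r2, r4 -> r0=0x41
body[6] mov  r2, #0x5f -> r2=0x5f
body[7] mov  r0, #0xa0 -> r0=0xa0
epilogue: pop r5=0x26, sp=0x87
epilogue: pop r4=0xcc, sp=0x88
epilogue: pop r1=0xbe, sp=0x89
prologue pushed ['r1', 'r4', 'r5'] at ['0x88', '0x87', '0x86']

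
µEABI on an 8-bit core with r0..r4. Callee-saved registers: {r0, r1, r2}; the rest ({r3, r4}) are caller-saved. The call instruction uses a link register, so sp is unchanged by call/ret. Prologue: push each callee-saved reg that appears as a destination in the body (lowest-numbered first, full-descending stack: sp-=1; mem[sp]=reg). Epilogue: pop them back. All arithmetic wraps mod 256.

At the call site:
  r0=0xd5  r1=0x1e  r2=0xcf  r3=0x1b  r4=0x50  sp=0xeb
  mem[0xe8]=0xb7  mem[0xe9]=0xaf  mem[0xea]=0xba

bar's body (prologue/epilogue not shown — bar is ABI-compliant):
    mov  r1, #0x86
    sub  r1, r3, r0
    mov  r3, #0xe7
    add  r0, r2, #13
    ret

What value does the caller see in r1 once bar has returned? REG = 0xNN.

prologue: push r0 → mem[0xea]=0xd5, sp=0xea
prologue: push r1 → mem[0xe9]=0x1e, sp=0xe9
body[0] mov  r1, #0x86 → r1=0x86
body[1] sub  r1, r3, r0 → r1=0x46
body[2] mov  r3, #0xe7 → r3=0xe7
body[3] add  r0, r2, #13 → r0=0xdc
epilogue: pop r1=0x1e, sp=0xea
epilogue: pop r0=0xd5, sp=0xeb
r1 is callee-saved → restored

REG = 0x1e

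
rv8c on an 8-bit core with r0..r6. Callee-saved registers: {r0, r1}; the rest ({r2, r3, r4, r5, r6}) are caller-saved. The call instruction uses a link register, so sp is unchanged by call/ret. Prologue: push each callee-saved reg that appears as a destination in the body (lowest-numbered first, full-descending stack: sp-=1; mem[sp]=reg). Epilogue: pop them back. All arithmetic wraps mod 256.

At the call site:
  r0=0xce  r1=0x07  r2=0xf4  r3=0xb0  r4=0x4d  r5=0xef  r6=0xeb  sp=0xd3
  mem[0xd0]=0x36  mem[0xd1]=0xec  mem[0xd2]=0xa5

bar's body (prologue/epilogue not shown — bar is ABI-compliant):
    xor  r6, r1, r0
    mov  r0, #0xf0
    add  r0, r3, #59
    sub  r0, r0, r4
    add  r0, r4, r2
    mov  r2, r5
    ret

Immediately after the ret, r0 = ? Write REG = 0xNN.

prologue: push r0 → mem[0xd2]=0xce, sp=0xd2
body[0] xor  r6, r1, r0 → r6=0xc9
body[1] mov  r0, #0xf0 → r0=0xf0
body[2] add  r0, r3, #59 → r0=0xeb
body[3] sub  r0, r0, r4 → r0=0x9e
body[4] add  r0, r4, r2 → r0=0x41
body[5] mov  r2, r5 → r2=0xef
epilogue: pop r0=0xce, sp=0xd3
r0 is callee-saved → restored

REG = 0xce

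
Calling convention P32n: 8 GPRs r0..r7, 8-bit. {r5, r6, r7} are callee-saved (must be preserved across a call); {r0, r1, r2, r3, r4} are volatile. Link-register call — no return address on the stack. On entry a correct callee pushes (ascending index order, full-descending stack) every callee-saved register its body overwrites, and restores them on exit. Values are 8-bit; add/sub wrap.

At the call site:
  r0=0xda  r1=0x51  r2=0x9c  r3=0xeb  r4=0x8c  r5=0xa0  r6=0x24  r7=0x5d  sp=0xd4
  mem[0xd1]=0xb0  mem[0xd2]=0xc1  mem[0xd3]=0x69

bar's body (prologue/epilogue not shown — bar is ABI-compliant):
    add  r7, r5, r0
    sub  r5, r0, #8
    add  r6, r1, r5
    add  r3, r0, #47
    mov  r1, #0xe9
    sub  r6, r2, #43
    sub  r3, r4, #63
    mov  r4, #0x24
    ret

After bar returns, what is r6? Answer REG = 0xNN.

REG = 0x24

prologue: push r5 -> mem[0xd3]=0xa0, sp=0xd3
prologue: push r6 -> mem[0xd2]=0x24, sp=0xd2
prologue: push r7 -> mem[0xd1]=0x5d, sp=0xd1
body[0] add  r7, r5, r0 -> r7=0x7a
body[1] sub  r5, r0, #8 -> r5=0xd2
body[2] add  r6, r1, r5 -> r6=0x23
body[3] add  r3, r0, #47 -> r3=0x09
body[4] mov  r1, #0xe9 -> r1=0xe9
body[5] sub  r6, r2, #43 -> r6=0x71
body[6] sub  r3, r4, #63 -> r3=0x4d
body[7] mov  r4, #0x24 -> r4=0x24
epilogue: pop r7=0x5d, sp=0xd2
epilogue: pop r6=0x24, sp=0xd3
epilogue: pop r5=0xa0, sp=0xd4
r6 is callee-saved -> restored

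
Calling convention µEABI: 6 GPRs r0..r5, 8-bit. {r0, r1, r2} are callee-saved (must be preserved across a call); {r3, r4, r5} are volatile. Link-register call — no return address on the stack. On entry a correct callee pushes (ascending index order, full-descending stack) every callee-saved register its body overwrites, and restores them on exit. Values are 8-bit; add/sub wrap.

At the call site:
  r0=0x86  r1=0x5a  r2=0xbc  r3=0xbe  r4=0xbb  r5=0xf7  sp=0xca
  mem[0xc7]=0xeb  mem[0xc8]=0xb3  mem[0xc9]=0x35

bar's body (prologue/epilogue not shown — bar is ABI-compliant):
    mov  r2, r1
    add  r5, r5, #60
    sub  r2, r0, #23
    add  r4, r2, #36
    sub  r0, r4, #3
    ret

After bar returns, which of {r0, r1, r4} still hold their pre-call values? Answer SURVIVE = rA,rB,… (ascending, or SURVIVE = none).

SURVIVE = r0,r1

prologue: push r0 -> mem[0xc9]=0x86, sp=0xc9
prologue: push r2 -> mem[0xc8]=0xbc, sp=0xc8
body[0] mov  r2, r1 -> r2=0x5a
body[1] add  r5, r5, #60 -> r5=0x33
body[2] sub  r2, r0, #23 -> r2=0x6f
body[3] add  r4, r2, #36 -> r4=0x93
body[4] sub  r0, r4, #3 -> r0=0x90
epilogue: pop r2=0xbc, sp=0xc9
epilogue: pop r0=0x86, sp=0xca
r0: callee-saved, written=True
r1: callee-saved, written=False
r4: caller-saved, written=True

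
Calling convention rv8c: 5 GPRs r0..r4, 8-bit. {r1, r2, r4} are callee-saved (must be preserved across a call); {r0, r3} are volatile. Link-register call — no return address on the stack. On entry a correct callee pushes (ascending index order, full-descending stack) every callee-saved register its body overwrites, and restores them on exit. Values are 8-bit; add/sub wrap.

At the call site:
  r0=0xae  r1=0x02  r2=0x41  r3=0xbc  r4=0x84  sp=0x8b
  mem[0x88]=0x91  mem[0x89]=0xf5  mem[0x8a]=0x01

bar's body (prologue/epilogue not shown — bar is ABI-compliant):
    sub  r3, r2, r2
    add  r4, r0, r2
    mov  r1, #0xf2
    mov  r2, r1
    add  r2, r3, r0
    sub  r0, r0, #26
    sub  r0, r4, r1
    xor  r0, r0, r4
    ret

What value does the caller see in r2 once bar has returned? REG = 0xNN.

prologue: push r1 → mem[0x8a]=0x02, sp=0x8a
prologue: push r2 → mem[0x89]=0x41, sp=0x89
prologue: push r4 → mem[0x88]=0x84, sp=0x88
body[0] sub  r3, r2, r2 → r3=0x00
body[1] add  r4, r0, r2 → r4=0xef
body[2] mov  r1, #0xf2 → r1=0xf2
body[3] mov  r2, r1 → r2=0xf2
body[4] add  r2, r3, r0 → r2=0xae
body[5] sub  r0, r0, #26 → r0=0x94
body[6] sub  r0, r4, r1 → r0=0xfd
body[7] xor  r0, r0, r4 → r0=0x12
epilogue: pop r4=0x84, sp=0x89
epilogue: pop r2=0x41, sp=0x8a
epilogue: pop r1=0x02, sp=0x8b
r2 is callee-saved → restored

REG = 0x41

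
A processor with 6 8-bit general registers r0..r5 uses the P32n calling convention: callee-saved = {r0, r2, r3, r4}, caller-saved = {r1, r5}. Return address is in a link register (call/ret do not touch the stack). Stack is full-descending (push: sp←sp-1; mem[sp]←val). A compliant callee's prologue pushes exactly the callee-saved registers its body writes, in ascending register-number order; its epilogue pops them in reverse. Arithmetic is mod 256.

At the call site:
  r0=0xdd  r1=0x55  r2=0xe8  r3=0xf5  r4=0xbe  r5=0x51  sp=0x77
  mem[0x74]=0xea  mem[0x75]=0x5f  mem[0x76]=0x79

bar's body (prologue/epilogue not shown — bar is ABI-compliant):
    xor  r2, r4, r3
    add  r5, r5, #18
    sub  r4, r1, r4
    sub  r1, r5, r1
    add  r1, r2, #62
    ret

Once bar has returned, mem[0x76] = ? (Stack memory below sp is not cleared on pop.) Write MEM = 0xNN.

MEM = 0xe8

prologue: push r2 → mem[0x76]=0xe8, sp=0x76
prologue: push r4 → mem[0x75]=0xbe, sp=0x75
body[0] xor  r2, r4, r3 → r2=0x4b
body[1] add  r5, r5, #18 → r5=0x63
body[2] sub  r4, r1, r4 → r4=0x97
body[3] sub  r1, r5, r1 → r1=0x0e
body[4] add  r1, r2, #62 → r1=0x89
epilogue: pop r4=0xbe, sp=0x76
epilogue: pop r2=0xe8, sp=0x77
prologue pushed ['r2', 'r4'] at ['0x76', '0x75']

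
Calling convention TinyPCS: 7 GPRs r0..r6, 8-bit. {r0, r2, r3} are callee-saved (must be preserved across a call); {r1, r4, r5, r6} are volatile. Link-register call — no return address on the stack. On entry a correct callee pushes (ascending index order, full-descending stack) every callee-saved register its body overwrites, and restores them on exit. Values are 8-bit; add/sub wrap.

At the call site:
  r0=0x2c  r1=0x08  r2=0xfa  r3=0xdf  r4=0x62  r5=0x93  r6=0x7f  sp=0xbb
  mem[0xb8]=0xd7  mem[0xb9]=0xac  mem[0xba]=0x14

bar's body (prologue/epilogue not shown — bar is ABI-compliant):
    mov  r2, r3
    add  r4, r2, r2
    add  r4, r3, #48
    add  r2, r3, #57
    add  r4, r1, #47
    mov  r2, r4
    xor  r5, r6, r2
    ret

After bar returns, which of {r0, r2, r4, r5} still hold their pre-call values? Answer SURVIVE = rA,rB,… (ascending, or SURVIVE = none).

prologue: push r2 -> mem[0xba]=0xfa, sp=0xba
body[0] mov  r2, r3 -> r2=0xdf
body[1] add  r4, r2, r2 -> r4=0xbe
body[2] add  r4, r3, #48 -> r4=0x0f
body[3] add  r2, r3, #57 -> r2=0x18
body[4] add  r4, r1, #47 -> r4=0x37
body[5] mov  r2, r4 -> r2=0x37
body[6] xor  r5, r6, r2 -> r5=0x48
epilogue: pop r2=0xfa, sp=0xbb
r0: callee-saved, written=False
r2: callee-saved, written=True
r4: caller-saved, written=True
r5: caller-saved, written=True

SURVIVE = r0,r2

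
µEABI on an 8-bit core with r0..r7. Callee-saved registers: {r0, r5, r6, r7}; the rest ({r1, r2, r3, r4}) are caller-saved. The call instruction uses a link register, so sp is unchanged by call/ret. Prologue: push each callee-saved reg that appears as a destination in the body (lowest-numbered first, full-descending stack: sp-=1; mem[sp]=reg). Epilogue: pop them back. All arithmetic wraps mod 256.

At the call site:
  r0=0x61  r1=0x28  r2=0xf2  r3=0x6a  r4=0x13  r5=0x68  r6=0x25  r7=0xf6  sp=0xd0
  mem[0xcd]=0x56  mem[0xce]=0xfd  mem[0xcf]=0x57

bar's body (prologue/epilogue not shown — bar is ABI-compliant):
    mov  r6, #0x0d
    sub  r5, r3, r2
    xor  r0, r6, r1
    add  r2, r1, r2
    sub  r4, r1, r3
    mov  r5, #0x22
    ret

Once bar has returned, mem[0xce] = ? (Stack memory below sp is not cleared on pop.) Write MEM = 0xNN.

MEM = 0x68

prologue: push r0 -> mem[0xcf]=0x61, sp=0xcf
prologue: push r5 -> mem[0xce]=0x68, sp=0xce
prologue: push r6 -> mem[0xcd]=0x25, sp=0xcd
body[0] mov  r6, #0x0d -> r6=0x0d
body[1] sub  r5, r3, r2 -> r5=0x78
body[2] xor  r0, r6, r1 -> r0=0x25
body[3] add  r2, r1, r2 -> r2=0x1a
body[4] sub  r4, r1, r3 -> r4=0xbe
body[5] mov  r5, #0x22 -> r5=0x22
epilogue: pop r6=0x25, sp=0xce
epilogue: pop r5=0x68, sp=0xcf
epilogue: pop r0=0x61, sp=0xd0
prologue pushed ['r0', 'r5', 'r6'] at ['0xcf', '0xce', '0xcd']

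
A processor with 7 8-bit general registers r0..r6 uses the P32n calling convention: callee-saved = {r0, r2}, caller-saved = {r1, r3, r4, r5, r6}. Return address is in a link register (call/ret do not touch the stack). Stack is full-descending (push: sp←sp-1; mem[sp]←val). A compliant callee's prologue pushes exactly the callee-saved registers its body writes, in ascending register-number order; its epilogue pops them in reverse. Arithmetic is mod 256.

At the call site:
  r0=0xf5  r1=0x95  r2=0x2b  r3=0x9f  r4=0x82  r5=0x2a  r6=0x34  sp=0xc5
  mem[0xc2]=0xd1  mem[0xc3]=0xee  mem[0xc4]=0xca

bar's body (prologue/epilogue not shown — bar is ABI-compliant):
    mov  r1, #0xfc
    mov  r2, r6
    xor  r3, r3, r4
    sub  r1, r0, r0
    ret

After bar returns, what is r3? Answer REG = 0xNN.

REG = 0x1d

prologue: push r2 -> mem[0xc4]=0x2b, sp=0xc4
body[0] mov  r1, #0xfc -> r1=0xfc
body[1] mov  r2, r6 -> r2=0x34
body[2] xor  r3, r3, r4 -> r3=0x1d
body[3] sub  r1, r0, r0 -> r1=0x00
epilogue: pop r2=0x2b, sp=0xc5
r3 is caller-saved -> body value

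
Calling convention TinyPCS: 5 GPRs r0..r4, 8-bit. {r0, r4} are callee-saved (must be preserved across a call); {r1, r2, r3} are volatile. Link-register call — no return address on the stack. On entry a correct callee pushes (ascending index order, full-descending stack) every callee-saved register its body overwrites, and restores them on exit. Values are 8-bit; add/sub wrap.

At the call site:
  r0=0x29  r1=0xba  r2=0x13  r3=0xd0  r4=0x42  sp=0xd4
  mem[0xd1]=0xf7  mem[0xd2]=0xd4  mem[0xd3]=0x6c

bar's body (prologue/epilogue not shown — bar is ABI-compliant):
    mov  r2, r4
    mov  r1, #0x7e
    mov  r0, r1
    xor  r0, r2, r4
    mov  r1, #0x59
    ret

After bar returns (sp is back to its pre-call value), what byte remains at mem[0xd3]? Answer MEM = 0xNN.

prologue: push r0 -> mem[0xd3]=0x29, sp=0xd3
body[0] mov  r2, r4 -> r2=0x42
body[1] mov  r1, #0x7e -> r1=0x7e
body[2] mov  r0, r1 -> r0=0x7e
body[3] xor  r0, r2, r4 -> r0=0x00
body[4] mov  r1, #0x59 -> r1=0x59
epilogue: pop r0=0x29, sp=0xd4
prologue pushed ['r0'] at ['0xd3']

MEM = 0x29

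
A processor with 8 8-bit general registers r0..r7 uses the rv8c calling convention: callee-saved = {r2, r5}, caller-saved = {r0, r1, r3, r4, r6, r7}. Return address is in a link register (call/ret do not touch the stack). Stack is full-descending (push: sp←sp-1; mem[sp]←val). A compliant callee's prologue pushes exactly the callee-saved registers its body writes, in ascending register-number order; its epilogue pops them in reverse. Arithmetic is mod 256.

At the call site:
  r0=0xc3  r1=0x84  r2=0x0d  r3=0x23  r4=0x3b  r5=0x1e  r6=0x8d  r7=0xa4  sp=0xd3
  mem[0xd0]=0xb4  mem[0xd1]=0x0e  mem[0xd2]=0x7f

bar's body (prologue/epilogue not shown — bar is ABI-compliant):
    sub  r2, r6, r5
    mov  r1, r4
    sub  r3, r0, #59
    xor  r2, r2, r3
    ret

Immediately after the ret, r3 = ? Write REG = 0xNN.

prologue: push r2 -> mem[0xd2]=0x0d, sp=0xd2
body[0] sub  r2, r6, r5 -> r2=0x6f
body[1] mov  r1, r4 -> r1=0x3b
body[2] sub  r3, r0, #59 -> r3=0x88
body[3] xor  r2, r2, r3 -> r2=0xe7
epilogue: pop r2=0x0d, sp=0xd3
r3 is caller-saved -> body value

REG = 0x88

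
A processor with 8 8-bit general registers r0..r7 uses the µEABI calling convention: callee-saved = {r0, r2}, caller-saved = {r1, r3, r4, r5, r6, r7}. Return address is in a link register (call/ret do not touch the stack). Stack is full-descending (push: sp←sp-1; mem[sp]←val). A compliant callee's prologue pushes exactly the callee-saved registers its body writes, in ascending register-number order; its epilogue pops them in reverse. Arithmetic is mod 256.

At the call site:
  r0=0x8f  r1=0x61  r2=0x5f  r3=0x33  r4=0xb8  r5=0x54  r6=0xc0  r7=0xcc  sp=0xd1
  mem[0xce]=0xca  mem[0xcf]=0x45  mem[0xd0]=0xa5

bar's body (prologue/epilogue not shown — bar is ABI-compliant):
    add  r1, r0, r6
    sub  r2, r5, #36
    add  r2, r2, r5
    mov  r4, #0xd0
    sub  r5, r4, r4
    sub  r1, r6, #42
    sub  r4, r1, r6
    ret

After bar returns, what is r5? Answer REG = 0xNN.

REG = 0x00

prologue: push r2 → mem[0xd0]=0x5f, sp=0xd0
body[0] add  r1, r0, r6 → r1=0x4f
body[1] sub  r2, r5, #36 → r2=0x30
body[2] add  r2, r2, r5 → r2=0x84
body[3] mov  r4, #0xd0 → r4=0xd0
body[4] sub  r5, r4, r4 → r5=0x00
body[5] sub  r1, r6, #42 → r1=0x96
body[6] sub  r4, r1, r6 → r4=0xd6
epilogue: pop r2=0x5f, sp=0xd1
r5 is caller-saved → body value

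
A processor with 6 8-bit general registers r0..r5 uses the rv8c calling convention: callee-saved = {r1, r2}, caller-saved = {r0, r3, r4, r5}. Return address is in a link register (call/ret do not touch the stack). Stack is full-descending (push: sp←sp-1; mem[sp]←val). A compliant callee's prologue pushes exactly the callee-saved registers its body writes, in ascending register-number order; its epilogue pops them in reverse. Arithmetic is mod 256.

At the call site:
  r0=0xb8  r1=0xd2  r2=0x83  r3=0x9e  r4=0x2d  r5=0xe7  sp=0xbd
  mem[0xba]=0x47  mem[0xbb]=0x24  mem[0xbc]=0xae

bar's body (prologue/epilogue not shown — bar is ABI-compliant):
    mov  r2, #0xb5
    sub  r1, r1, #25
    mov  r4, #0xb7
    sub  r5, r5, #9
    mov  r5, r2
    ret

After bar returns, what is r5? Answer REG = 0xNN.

REG = 0xb5

prologue: push r1 -> mem[0xbc]=0xd2, sp=0xbc
prologue: push r2 -> mem[0xbb]=0x83, sp=0xbb
body[0] mov  r2, #0xb5 -> r2=0xb5
body[1] sub  r1, r1, #25 -> r1=0xb9
body[2] mov  r4, #0xb7 -> r4=0xb7
body[3] sub  r5, r5, #9 -> r5=0xde
body[4] mov  r5, r2 -> r5=0xb5
epilogue: pop r2=0x83, sp=0xbc
epilogue: pop r1=0xd2, sp=0xbd
r5 is caller-saved -> body value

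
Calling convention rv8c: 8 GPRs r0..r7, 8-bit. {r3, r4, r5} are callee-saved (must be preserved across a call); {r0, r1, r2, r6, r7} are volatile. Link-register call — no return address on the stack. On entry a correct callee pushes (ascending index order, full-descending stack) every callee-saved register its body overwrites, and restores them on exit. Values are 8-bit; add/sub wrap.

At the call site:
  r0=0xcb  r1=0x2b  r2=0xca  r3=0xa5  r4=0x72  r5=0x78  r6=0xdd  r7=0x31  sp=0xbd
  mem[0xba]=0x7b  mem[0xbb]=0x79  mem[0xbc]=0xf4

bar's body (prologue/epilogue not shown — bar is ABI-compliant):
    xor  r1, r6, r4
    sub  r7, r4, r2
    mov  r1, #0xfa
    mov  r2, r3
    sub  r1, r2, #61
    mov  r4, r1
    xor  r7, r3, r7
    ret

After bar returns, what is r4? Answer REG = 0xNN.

REG = 0x72

prologue: push r4 -> mem[0xbc]=0x72, sp=0xbc
body[0] xor  r1, r6, r4 -> r1=0xaf
body[1] sub  r7, r4, r2 -> r7=0xa8
body[2] mov  r1, #0xfa -> r1=0xfa
body[3] mov  r2, r3 -> r2=0xa5
body[4] sub  r1, r2, #61 -> r1=0x68
body[5] mov  r4, r1 -> r4=0x68
body[6] xor  r7, r3, r7 -> r7=0x0d
epilogue: pop r4=0x72, sp=0xbd
r4 is callee-saved -> restored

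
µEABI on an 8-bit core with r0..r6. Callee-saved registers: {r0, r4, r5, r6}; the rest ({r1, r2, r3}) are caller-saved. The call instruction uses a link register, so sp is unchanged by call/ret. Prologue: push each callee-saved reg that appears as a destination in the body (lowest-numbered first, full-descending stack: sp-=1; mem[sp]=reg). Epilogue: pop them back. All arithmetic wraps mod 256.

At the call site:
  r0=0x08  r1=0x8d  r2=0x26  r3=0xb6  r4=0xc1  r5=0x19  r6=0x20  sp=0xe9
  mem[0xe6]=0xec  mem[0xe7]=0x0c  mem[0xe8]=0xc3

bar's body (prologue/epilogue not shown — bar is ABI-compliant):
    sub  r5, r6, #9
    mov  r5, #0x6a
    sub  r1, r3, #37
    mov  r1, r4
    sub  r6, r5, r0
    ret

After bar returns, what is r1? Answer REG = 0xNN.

prologue: push r5 → mem[0xe8]=0x19, sp=0xe8
prologue: push r6 → mem[0xe7]=0x20, sp=0xe7
body[0] sub  r5, r6, #9 → r5=0x17
body[1] mov  r5, #0x6a → r5=0x6a
body[2] sub  r1, r3, #37 → r1=0x91
body[3] mov  r1, r4 → r1=0xc1
body[4] sub  r6, r5, r0 → r6=0x62
epilogue: pop r6=0x20, sp=0xe8
epilogue: pop r5=0x19, sp=0xe9
r1 is caller-saved → body value

REG = 0xc1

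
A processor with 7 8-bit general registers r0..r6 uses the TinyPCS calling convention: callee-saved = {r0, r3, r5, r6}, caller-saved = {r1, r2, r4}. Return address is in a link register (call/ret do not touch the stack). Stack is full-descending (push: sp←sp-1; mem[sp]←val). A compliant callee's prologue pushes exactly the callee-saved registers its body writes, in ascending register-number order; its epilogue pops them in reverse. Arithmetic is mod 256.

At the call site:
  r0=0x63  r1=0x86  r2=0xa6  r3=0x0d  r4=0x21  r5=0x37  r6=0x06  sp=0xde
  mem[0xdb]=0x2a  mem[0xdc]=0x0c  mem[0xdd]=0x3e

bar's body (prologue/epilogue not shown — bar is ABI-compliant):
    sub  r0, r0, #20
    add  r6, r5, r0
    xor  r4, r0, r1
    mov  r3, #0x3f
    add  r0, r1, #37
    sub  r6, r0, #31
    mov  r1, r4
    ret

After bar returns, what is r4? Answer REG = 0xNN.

REG = 0xc9

prologue: push r0 → mem[0xdd]=0x63, sp=0xdd
prologue: push r3 → mem[0xdc]=0x0d, sp=0xdc
prologue: push r6 → mem[0xdb]=0x06, sp=0xdb
body[0] sub  r0, r0, #20 → r0=0x4f
body[1] add  r6, r5, r0 → r6=0x86
body[2] xor  r4, r0, r1 → r4=0xc9
body[3] mov  r3, #0x3f → r3=0x3f
body[4] add  r0, r1, #37 → r0=0xab
body[5] sub  r6, r0, #31 → r6=0x8c
body[6] mov  r1, r4 → r1=0xc9
epilogue: pop r6=0x06, sp=0xdc
epilogue: pop r3=0x0d, sp=0xdd
epilogue: pop r0=0x63, sp=0xde
r4 is caller-saved → body value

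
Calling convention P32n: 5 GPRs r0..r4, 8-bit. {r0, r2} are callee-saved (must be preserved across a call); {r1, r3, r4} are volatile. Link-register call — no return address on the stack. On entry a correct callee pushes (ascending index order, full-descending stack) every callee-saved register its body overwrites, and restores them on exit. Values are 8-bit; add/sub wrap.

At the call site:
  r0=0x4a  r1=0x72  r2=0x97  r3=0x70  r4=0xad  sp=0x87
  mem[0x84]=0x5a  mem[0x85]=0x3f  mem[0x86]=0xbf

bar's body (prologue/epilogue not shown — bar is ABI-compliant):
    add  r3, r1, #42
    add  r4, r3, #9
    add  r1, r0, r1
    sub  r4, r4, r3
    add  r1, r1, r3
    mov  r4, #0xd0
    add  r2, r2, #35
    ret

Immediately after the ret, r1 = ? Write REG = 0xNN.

prologue: push r2 -> mem[0x86]=0x97, sp=0x86
body[0] add  r3, r1, #42 -> r3=0x9c
body[1] add  r4, r3, #9 -> r4=0xa5
body[2] add  r1, r0, r1 -> r1=0xbc
body[3] sub  r4, r4, r3 -> r4=0x09
body[4] add  r1, r1, r3 -> r1=0x58
body[5] mov  r4, #0xd0 -> r4=0xd0
body[6] add  r2, r2, #35 -> r2=0xba
epilogue: pop r2=0x97, sp=0x87
r1 is caller-saved -> body value

REG = 0x58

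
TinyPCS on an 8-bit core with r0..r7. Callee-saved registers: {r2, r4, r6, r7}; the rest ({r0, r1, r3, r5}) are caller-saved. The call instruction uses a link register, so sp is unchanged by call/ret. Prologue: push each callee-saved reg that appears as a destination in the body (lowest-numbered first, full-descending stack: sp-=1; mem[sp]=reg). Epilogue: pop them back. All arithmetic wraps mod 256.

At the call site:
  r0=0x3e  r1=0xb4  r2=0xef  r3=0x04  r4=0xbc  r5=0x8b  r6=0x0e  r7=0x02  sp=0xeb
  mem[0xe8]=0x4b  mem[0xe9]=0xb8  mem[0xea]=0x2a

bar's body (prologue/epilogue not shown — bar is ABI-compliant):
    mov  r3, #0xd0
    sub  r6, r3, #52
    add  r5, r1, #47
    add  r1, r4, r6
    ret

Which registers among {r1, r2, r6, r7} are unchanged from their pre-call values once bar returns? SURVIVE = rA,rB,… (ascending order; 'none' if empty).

prologue: push r6 → mem[0xea]=0x0e, sp=0xea
body[0] mov  r3, #0xd0 → r3=0xd0
body[1] sub  r6, r3, #52 → r6=0x9c
body[2] add  r5, r1, #47 → r5=0xe3
body[3] add  r1, r4, r6 → r1=0x58
epilogue: pop r6=0x0e, sp=0xeb
r1: caller-saved, written=True
r2: callee-saved, written=False
r6: callee-saved, written=True
r7: callee-saved, written=False

SURVIVE = r2,r6,r7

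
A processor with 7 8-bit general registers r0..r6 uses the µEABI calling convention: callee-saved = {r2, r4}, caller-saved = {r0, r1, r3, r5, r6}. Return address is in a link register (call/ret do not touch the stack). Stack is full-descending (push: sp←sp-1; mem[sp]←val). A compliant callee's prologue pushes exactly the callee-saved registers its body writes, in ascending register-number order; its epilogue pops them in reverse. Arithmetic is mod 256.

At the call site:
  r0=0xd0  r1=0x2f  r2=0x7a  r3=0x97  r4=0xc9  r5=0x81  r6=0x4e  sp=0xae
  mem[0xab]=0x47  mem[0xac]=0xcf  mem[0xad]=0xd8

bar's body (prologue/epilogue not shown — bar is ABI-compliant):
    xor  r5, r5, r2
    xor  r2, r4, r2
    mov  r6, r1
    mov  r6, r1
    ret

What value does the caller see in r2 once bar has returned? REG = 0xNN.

REG = 0x7a

prologue: push r2 -> mem[0xad]=0x7a, sp=0xad
body[0] xor  r5, r5, r2 -> r5=0xfb
body[1] xor  r2, r4, r2 -> r2=0xb3
body[2] mov  r6, r1 -> r6=0x2f
body[3] mov  r6, r1 -> r6=0x2f
epilogue: pop r2=0x7a, sp=0xae
r2 is callee-saved -> restored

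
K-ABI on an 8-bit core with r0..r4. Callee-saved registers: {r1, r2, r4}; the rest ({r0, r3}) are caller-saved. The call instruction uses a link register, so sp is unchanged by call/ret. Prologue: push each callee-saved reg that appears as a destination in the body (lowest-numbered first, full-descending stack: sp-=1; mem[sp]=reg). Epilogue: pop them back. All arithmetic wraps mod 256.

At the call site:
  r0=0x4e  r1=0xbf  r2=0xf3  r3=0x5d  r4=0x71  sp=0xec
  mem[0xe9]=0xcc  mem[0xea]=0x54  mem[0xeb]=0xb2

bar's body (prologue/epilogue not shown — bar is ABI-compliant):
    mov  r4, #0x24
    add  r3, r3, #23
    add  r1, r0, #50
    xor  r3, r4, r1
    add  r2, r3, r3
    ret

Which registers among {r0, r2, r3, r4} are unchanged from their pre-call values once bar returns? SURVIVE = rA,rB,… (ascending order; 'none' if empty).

SURVIVE = r0,r2,r4

prologue: push r1 → mem[0xeb]=0xbf, sp=0xeb
prologue: push r2 → mem[0xea]=0xf3, sp=0xea
prologue: push r4 → mem[0xe9]=0x71, sp=0xe9
body[0] mov  r4, #0x24 → r4=0x24
body[1] add  r3, r3, #23 → r3=0x74
body[2] add  r1, r0, #50 → r1=0x80
body[3] xor  r3, r4, r1 → r3=0xa4
body[4] add  r2, r3, r3 → r2=0x48
epilogue: pop r4=0x71, sp=0xea
epilogue: pop r2=0xf3, sp=0xeb
epilogue: pop r1=0xbf, sp=0xec
r0: caller-saved, written=False
r2: callee-saved, written=True
r3: caller-saved, written=True
r4: callee-saved, written=True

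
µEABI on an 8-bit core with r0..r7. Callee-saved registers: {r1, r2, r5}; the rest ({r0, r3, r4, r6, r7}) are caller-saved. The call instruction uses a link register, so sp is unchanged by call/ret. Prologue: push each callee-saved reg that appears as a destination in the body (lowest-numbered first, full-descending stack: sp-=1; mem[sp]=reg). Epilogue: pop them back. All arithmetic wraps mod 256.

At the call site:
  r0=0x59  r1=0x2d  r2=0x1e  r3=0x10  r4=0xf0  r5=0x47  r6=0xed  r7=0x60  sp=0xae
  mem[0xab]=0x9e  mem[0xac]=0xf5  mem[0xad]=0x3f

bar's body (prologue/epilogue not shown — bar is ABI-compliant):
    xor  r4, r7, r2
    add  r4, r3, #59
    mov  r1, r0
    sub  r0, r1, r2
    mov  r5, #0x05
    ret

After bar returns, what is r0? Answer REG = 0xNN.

prologue: push r1 → mem[0xad]=0x2d, sp=0xad
prologue: push r5 → mem[0xac]=0x47, sp=0xac
body[0] xor  r4, r7, r2 → r4=0x7e
body[1] add  r4, r3, #59 → r4=0x4b
body[2] mov  r1, r0 → r1=0x59
body[3] sub  r0, r1, r2 → r0=0x3b
body[4] mov  r5, #0x05 → r5=0x05
epilogue: pop r5=0x47, sp=0xad
epilogue: pop r1=0x2d, sp=0xae
r0 is caller-saved → body value

REG = 0x3b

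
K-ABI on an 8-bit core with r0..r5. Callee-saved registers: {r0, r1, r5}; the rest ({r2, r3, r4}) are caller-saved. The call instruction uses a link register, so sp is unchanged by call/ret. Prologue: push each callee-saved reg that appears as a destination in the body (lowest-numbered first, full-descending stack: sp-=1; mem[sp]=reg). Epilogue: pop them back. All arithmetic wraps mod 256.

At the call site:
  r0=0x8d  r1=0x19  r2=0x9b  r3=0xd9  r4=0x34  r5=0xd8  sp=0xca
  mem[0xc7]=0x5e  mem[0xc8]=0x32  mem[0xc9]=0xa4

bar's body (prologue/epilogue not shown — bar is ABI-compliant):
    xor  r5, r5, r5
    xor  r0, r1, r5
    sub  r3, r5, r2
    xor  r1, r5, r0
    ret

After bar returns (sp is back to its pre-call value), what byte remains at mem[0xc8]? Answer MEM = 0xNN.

MEM = 0x19

prologue: push r0 → mem[0xc9]=0x8d, sp=0xc9
prologue: push r1 → mem[0xc8]=0x19, sp=0xc8
prologue: push r5 → mem[0xc7]=0xd8, sp=0xc7
body[0] xor  r5, r5, r5 → r5=0x00
body[1] xor  r0, r1, r5 → r0=0x19
body[2] sub  r3, r5, r2 → r3=0x65
body[3] xor  r1, r5, r0 → r1=0x19
epilogue: pop r5=0xd8, sp=0xc8
epilogue: pop r1=0x19, sp=0xc9
epilogue: pop r0=0x8d, sp=0xca
prologue pushed ['r0', 'r1', 'r5'] at ['0xc9', '0xc8', '0xc7']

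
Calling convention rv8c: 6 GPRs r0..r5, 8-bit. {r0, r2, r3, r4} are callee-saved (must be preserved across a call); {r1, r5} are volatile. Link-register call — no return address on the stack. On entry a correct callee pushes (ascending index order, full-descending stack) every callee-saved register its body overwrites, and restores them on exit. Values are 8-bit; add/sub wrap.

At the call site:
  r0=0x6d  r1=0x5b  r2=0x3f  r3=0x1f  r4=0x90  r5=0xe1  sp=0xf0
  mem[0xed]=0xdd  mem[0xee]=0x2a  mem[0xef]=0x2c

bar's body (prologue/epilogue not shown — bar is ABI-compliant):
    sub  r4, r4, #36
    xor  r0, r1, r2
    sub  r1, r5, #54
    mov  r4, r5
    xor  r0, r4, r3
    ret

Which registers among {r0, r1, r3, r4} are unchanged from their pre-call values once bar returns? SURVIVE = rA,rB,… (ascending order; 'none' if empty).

prologue: push r0 -> mem[0xef]=0x6d, sp=0xef
prologue: push r4 -> mem[0xee]=0x90, sp=0xee
body[0] sub  r4, r4, #36 -> r4=0x6c
body[1] xor  r0, r1, r2 -> r0=0x64
body[2] sub  r1, r5, #54 -> r1=0xab
body[3] mov  r4, r5 -> r4=0xe1
body[4] xor  r0, r4, r3 -> r0=0xfe
epilogue: pop r4=0x90, sp=0xef
epilogue: pop r0=0x6d, sp=0xf0
r0: callee-saved, written=True
r1: caller-saved, written=True
r3: callee-saved, written=False
r4: callee-saved, written=True

SURVIVE = r0,r3,r4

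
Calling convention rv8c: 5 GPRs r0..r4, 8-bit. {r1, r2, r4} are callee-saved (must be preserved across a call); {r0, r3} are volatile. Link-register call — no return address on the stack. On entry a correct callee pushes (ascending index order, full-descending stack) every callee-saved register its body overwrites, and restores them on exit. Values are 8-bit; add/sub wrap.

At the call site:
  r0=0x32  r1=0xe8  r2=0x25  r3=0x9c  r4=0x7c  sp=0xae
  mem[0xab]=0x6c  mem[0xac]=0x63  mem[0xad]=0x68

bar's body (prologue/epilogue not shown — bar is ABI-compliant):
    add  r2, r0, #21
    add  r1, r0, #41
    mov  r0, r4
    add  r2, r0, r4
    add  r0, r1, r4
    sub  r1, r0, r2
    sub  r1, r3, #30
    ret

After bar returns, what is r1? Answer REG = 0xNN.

prologue: push r1 -> mem[0xad]=0xe8, sp=0xad
prologue: push r2 -> mem[0xac]=0x25, sp=0xac
body[0] add  r2, r0, #21 -> r2=0x47
body[1] add  r1, r0, #41 -> r1=0x5b
body[2] mov  r0, r4 -> r0=0x7c
body[3] add  r2, r0, r4 -> r2=0xf8
body[4] add  r0, r1, r4 -> r0=0xd7
body[5] sub  r1, r0, r2 -> r1=0xdf
body[6] sub  r1, r3, #30 -> r1=0x7e
epilogue: pop r2=0x25, sp=0xad
epilogue: pop r1=0xe8, sp=0xae
r1 is callee-saved -> restored

REG = 0xe8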